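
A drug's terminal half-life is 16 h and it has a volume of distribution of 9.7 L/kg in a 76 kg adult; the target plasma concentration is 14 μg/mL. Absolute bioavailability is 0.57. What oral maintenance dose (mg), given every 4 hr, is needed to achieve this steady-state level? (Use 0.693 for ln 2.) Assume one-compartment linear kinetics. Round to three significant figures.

Vd = 9.7 L/kg × 76 kg = 737.2 L
CL = ln 2 · Vd / t½ = 0.693 × 737.2 / 16 = 31.93 L/h
D = CL × Css × τ / F = 31.93 × 14 × 4 / 0.57 = 3137 mg

3140 mg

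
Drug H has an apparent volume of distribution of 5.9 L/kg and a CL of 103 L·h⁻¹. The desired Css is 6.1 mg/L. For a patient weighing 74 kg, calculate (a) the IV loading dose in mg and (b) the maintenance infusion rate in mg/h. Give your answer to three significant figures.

(a) 2660 mg; (b) 628 mg/h

Vd(total) = 74 kg × 5.9 L/kg = 436.6 L
Loading dose = Vd × C = 436.6 × 6.1 = 2663 mg
Maintenance: replace elimination → rate = CL × Css = 103.0 × 6.1 = 628.3 mg/h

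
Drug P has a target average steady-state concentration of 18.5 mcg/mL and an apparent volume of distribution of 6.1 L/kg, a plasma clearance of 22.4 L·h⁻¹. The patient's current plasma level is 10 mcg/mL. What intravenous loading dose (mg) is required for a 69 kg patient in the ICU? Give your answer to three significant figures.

Vd = 6.1 L/kg × 69 kg = 420.9 L
The loading dose fills Vd to the target concentration.
Concentration deficit ΔC = 18.5 − 10 = 8.500 mg/L
LD = Vd × ΔC = 420.9 × 8.500 = 3578 mg

3580 mg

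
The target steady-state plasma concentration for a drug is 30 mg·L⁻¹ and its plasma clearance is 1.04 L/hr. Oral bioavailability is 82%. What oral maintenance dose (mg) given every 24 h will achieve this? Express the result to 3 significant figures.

913 mg

D = CL × Css × τ / F = 1.040 × 30 × 24 / 0.82 = 913.2 mg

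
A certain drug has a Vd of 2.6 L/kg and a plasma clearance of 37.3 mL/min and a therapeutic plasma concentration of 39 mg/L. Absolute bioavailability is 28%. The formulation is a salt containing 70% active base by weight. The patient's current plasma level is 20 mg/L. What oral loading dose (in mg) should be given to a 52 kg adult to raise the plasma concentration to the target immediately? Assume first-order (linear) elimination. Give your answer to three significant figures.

Vd(total) = 52 kg × 2.6 L/kg = 135.2 L
Concentration deficit ΔC = 39 − 20 = 19.00 mg/L
LD = Vd × ΔC / F / S = 135.2 × 19.00 / 0.28 / 0.7 = 13110 mg

13100 mg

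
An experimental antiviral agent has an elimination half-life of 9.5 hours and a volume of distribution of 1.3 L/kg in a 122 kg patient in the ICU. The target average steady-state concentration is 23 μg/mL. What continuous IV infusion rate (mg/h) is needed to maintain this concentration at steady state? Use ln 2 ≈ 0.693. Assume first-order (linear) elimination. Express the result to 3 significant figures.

266 mg/h

Total Vd = 1.3 × 122 = 158.6 L
k = 0.693/9.5 = 0.07295 h⁻¹, so CL = k·Vd = 0.07295 × 158.6 = 11.57 L/h
Infusion rate = CL × Css = 11.57 × 23 = 266.1 mg/h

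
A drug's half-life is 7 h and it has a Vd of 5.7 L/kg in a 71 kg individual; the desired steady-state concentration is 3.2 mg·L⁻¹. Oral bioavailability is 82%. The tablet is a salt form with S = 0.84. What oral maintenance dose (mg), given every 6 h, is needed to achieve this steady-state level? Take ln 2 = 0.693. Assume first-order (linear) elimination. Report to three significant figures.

1120 mg

Vd(total) = 71 kg × 5.7 L/kg = 404.7 L
CL = 0.693 × Vd / t½ = 0.693 × 404.7 / 7 = 40.07 L/h
D = CL × Css × τ / F / S = 40.07 × 3.2 × 6 / 0.82 / 0.84 = 1117 mg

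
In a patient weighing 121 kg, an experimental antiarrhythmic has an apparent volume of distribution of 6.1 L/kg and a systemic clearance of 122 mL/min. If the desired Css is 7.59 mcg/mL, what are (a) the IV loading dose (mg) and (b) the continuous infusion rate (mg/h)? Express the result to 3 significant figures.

Total Vd = 6.1 × 121 = 738.1 L
Loading dose = Vd × C = 738.1 × 7.59 = 5602 mg
Convert clearance: 122 mL/min × 60 min/h ÷ 1000 mL/L = 7.320 L/h
Maintenance: replace elimination → rate = CL × Css = 7.320 × 7.59 = 55.56 mg/h

(a) 5600 mg; (b) 55.6 mg/h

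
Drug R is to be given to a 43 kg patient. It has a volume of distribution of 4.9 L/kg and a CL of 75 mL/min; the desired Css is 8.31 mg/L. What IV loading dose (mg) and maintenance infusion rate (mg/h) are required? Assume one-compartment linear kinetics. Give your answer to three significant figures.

Total Vd = 4.9 × 43 = 210.7 L
LD = Vd · C_target = 210.7 × 8.31 = 1751 mg
CL = 75 mL/min = 75 × 0.06 = 4.500 L/h
Maintenance: replace elimination → rate = CL × Css = 4.500 × 8.31 = 37.40 mg/h

(a) 1750 mg; (b) 37.4 mg/h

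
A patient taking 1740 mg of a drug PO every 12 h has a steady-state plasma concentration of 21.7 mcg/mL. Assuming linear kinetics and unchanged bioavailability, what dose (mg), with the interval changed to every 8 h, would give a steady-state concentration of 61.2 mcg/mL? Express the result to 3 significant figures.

3270 mg

With linear kinetics, Css is proportional to dose rate (D/τ) at fixed clearance.
D₂ = D₁ × (Css,target / Css,current) × (τ₂/τ₁) = 1740 × (61.2/21.7) × (8/12) = 3272 mg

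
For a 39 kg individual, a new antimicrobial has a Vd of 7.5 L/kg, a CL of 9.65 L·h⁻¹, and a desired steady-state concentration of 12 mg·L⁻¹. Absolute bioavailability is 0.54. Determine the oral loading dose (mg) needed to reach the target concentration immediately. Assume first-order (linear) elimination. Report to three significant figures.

6500 mg

Vd = 7.5 L/kg × 39 kg = 292.5 L
Loading dose depends on Vd (not clearance): it fills the distribution volume.
LD = Vd × C / F = 292.5 × 12.00 / 0.54 = 6500 mg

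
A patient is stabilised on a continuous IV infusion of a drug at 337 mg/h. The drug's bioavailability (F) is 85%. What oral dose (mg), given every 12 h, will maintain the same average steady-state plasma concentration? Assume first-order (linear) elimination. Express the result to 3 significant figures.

4760 mg

To maintain the same Css, the systemic dosing rate must be unchanged: F·D/τ = infusion rate.
D = rate × τ / F = 337 × 12 / 0.85 = 4758 mg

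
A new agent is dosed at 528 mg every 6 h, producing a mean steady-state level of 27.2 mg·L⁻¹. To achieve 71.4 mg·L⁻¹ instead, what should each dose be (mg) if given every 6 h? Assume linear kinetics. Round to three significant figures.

1390 mg

With linear kinetics, Css is proportional to dose rate (D/τ) at fixed clearance.
D₂ = D₁ × (Css,target / Css,current) = 528 × 71.4/27.2 = 1386 mg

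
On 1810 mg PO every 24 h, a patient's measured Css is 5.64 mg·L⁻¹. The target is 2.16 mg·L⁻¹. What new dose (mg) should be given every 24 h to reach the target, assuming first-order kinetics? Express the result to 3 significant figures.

693 mg

For first-order elimination, Css ∝ F·D/(CL·τ); F and CL are unchanged, so Css ∝ D/τ.
D₂ = D₁ × (Css,target / Css,current) = 1810 × 2.16/5.64 = 693.2 mg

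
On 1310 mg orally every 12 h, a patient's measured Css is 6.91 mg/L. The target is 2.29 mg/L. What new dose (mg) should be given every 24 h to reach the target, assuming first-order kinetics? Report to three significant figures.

868 mg

For first-order elimination, Css ∝ F·D/(CL·τ); F and CL are unchanged, so Css ∝ D/τ.
D₂ = D₁ × (Css,target / Css,current) × (τ₂/τ₁) = 1310 × (2.29/6.91) × (24/12) = 868.3 mg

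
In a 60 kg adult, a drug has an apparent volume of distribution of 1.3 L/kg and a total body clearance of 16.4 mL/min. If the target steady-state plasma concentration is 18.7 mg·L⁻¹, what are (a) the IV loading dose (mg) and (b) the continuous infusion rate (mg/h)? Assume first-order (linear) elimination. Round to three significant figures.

Total Vd = 1.3 × 60 = 78.00 L
Loading dose = Vd × C = 78.00 × 18.7 = 1459 mg
CL = 16.4 mL/min × 60/1000 = 0.9840 L/h
Maintenance infusion rate = CL × Css = 0.9840 × 18.7 = 18.40 mg/h

(a) 1460 mg; (b) 18.4 mg/h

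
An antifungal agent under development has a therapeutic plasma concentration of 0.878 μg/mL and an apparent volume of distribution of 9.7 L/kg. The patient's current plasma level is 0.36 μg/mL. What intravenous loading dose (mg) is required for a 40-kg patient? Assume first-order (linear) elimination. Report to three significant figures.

201 mg

Vd(total) = 40 kg × 9.7 L/kg = 388.0 L
Concentration deficit ΔC = 0.878 − 0.36 = 0.5180 mg/L
LD = Vd × ΔC = 388.0 × 0.5180 = 201.0 mg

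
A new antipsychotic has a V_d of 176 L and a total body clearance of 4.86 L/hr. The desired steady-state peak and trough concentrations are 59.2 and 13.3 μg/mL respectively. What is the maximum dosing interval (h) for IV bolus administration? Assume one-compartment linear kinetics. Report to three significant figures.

k = CL / Vd = 4.860 / 176.0 = 0.02761 h⁻¹
Between IV bolus doses, concentration decays as C = C₀·e^(−kτ), so C_peak/C_trough = e^(kτ).
τ_max = ln(C_peak/C_trough) / k = ln(59.2/13.3) / 0.02761 = 1.493 / 0.02761 = 54.07 h

54.1 h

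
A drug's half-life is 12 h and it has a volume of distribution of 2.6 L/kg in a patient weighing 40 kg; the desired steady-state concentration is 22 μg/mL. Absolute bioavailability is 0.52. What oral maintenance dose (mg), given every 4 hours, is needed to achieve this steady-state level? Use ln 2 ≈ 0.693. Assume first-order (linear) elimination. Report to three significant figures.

Vd = 2.6 L/kg × 40 kg = 104.0 L
CL = 0.693 × Vd / t½ = 0.693 × 104.0 / 12 = 6.006 L/h
D = CL × Css × τ / F = 6.006 × 22 × 4 / 0.52 = 1016 mg

1020 mg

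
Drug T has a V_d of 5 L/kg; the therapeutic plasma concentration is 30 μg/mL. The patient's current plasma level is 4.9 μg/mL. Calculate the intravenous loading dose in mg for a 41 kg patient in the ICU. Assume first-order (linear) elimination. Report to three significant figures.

Vd = 5 L/kg × 41 kg = 205.0 L
Concentration deficit ΔC = 30 − 4.9 = 25.10 mg/L
LD = Vd × ΔC = 205.0 × 25.10 = 5146 mg

5150 mg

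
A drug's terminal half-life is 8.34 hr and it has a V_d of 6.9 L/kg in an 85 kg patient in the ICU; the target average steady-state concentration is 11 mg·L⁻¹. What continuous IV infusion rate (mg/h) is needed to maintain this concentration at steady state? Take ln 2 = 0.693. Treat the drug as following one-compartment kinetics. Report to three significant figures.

536 mg/h

Vd(total) = 85 kg × 6.9 L/kg = 586.5 L
CL = 0.693 × Vd / t½ = 0.693 × 586.5 / 8.34 = 48.73 L/h
Infusion rate = CL × Css = 48.73 × 11 = 536.0 mg/h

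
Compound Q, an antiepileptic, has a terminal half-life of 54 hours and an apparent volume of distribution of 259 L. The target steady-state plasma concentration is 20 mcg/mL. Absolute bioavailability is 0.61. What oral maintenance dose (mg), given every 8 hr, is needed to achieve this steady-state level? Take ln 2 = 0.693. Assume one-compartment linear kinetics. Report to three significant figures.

k = 0.693/54 = 0.01283 h⁻¹, so CL = k·Vd = 0.01283 × 259.0 = 3.323 L/h
D = CL × Css × τ / F = 3.323 × 20 × 8 / 0.61 = 871.6 mg

872 mg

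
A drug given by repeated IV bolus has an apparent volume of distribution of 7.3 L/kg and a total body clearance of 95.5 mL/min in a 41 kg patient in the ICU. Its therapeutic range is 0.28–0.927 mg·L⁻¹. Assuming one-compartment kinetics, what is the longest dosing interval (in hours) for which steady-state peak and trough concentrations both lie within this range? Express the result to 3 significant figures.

62.5 h

Vd = 7.3 L/kg × 41 kg = 299.3 L
CL = 95.5 mL/min × 60/1000 = 5.730 L/h
k = CL / Vd = 5.730 / 299.3 = 0.01914 h⁻¹
Between IV bolus doses, concentration decays as C = C₀·e^(−kτ), so C_peak/C_trough = e^(kτ).
τ_max = ln(C_peak/C_trough) / k = ln(0.927/0.28) / 0.01914 = 1.197 / 0.01914 = 62.54 h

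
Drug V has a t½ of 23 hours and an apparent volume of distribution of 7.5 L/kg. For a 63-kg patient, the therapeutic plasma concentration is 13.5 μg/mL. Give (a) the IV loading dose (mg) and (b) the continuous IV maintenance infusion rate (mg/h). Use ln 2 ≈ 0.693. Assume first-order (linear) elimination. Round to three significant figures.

(a) 6380 mg; (b) 192 mg/h

Vd(total) = 63 kg × 7.5 L/kg = 472.5 L
LD = Vd × C = 472.5 × 13.5 = 6379 mg
CL = 0.693 × Vd / t½ = 0.693 × 472.5 / 23 = 14.24 L/h
Infusion rate = CL × Css = 14.24 × 13.5 = 192.2 mg/h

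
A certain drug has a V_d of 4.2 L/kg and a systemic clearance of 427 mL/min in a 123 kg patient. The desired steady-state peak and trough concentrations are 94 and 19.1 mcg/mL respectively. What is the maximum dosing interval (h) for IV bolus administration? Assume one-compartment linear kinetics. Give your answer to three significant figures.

Total Vd = 4.2 × 123 = 516.6 L
Convert clearance: 427 mL/min × 60 min/h ÷ 1000 mL/L = 25.62 L/h
k = CL / Vd = 25.62 / 516.6 = 0.04959 h⁻¹
Between IV bolus doses, concentration decays as C = C₀·e^(−kτ), so C_peak/C_trough = e^(kτ).
τ_max = ln(C_peak/C_trough) / k = ln(94/19.1) / 0.04959 = 1.594 / 0.04959 = 32.14 h

32.1 h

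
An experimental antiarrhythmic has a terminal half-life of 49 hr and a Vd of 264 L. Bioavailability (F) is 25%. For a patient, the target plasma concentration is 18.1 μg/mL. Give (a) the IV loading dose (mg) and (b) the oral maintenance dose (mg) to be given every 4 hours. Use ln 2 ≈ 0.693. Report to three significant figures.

(a) 4780 mg; (b) 1080 mg

LD = Vd × C = 264.0 × 18.1 = 4778 mg
CL = 0.693 × Vd / t½ = 0.693 × 264.0 / 49 = 3.734 L/h
D = CL × Css × τ / F = 3.734 × 18.1 × 4 / 0.25 = 1081 mg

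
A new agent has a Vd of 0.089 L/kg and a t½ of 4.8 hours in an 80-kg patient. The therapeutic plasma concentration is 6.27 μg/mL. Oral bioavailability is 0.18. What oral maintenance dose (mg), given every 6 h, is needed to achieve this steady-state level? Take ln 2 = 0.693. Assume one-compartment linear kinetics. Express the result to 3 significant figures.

215 mg

Vd(total) = 80 kg × 0.089 L/kg = 7.120 L
CL = ln 2 · Vd / t½ = 0.693 × 7.120 / 4.8 = 1.028 L/h
D = CL × Css × τ / F = 1.028 × 6.27 × 6 / 0.18 = 214.9 mg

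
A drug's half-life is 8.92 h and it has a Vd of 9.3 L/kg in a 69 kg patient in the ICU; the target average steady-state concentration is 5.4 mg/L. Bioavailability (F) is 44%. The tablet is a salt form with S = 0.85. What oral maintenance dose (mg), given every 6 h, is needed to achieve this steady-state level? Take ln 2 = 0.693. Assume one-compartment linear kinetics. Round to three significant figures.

Vd(total) = 69 kg × 9.3 L/kg = 641.7 L
CL = 0.693 × Vd / t½ = 0.693 × 641.7 / 8.92 = 49.85 L/h
D = CL × Css × τ / F / S = 49.85 × 5.4 × 6 / 0.44 / 0.85 = 4319 mg

4320 mg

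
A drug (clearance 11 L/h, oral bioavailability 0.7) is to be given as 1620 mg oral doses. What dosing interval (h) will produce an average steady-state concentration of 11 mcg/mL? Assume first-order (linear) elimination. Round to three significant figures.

F·D/τ = CL·Css → τ = F·D / (CL·Css).
τ = 0.7 × 1620 / (11 × 11) = 9.372 h

9.37 h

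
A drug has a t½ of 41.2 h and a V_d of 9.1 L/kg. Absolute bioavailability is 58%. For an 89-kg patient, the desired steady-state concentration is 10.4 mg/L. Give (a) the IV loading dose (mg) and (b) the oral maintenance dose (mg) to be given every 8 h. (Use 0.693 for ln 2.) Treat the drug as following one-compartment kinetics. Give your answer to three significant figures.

(a) 8420 mg; (b) 1950 mg

Vd = 9.1 L/kg × 89 kg = 809.9 L
LD = Vd × C = 809.9 × 10.4 = 8423 mg
CL = 0.693 × Vd / t½ = 0.693 × 809.9 / 41.2 = 13.62 L/h
D = CL × Css × τ / F = 13.62 × 10.4 × 8 / 0.58 = 1954 mg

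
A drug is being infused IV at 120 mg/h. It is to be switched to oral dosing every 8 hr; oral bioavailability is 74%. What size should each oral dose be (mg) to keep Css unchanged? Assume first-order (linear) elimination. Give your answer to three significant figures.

To maintain the same Css, the systemic dosing rate must be unchanged: F·D/τ = infusion rate.
D = rate × τ / F = 120 × 8 / 0.74 = 1297 mg

1300 mg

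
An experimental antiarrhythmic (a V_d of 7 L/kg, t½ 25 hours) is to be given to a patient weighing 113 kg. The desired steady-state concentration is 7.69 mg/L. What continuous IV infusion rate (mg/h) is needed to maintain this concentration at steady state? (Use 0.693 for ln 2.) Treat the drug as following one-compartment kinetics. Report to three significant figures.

169 mg/h

Total Vd = 7 × 113 = 791.0 L
k = 0.693/25 = 0.02772 h⁻¹, so CL = k·Vd = 0.02772 × 791.0 = 21.93 L/h
Infusion rate = CL × Css = 21.93 × 7.69 = 168.6 mg/h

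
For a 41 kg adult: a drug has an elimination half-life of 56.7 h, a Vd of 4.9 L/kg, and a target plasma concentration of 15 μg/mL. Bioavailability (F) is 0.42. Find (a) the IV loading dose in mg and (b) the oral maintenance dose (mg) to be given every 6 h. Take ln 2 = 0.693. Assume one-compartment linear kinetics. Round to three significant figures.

(a) 3010 mg; (b) 526 mg

Vd(total) = 41 kg × 4.9 L/kg = 200.9 L
LD = Vd × C = 200.9 × 15 = 3014 mg
CL = 0.693 × Vd / t½ = 0.693 × 200.9 / 56.7 = 2.455 L/h
D = CL × Css × τ / F = 2.455 × 15 × 6 / 0.42 = 526.1 mg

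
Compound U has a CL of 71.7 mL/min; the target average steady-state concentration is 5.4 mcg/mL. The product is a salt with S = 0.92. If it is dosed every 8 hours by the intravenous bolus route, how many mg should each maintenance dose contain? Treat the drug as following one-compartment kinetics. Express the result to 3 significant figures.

202 mg

CL = 71.7 mL/min = 71.7 × 0.06 = 4.302 L/h
At steady state, dose per interval replaces the amount cleared in that interval: S·D/τ = CL·Css.
D = CL × Css × τ / S = 4.302 × 5.4 × 8 / 0.92 = 202.0 mg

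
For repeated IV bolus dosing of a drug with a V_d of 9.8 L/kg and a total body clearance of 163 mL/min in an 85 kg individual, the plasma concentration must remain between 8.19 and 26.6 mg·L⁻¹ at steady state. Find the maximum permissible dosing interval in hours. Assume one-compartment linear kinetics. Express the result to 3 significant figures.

Total Vd = 9.8 × 85 = 833.0 L
Convert clearance: 163 mL/min × 60 min/h ÷ 1000 mL/L = 9.780 L/h
k = CL / Vd = 9.780 / 833.0 = 0.01174 h⁻¹
Between IV bolus doses, concentration decays as C = C₀·e^(−kτ), so C_peak/C_trough = e^(kτ).
τ_max = ln(C_peak/C_trough) / k = ln(26.6/8.19) / 0.01174 = 1.178 / 0.01174 = 100.3 h

100 h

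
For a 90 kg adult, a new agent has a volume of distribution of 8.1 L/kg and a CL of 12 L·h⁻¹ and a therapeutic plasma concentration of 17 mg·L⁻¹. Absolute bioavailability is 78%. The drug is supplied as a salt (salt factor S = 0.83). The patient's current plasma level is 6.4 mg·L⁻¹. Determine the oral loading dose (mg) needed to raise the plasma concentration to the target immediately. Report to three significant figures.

11900 mg

Vd = 8.1 L/kg × 90 kg = 729.0 L
LD is governed by Vd — clearance does not enter the loading-dose calculation.
Concentration deficit ΔC = 17 − 6.4 = 10.60 mg/L
LD = Vd × ΔC / F / S = 729.0 × 10.60 / 0.78 / 0.83 = 11940 mg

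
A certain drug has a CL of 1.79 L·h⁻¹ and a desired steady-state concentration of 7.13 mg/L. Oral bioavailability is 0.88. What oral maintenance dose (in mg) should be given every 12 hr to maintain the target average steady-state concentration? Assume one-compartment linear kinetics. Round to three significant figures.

174 mg

D = CL × Css × τ / F = 1.790 × 7.13 × 12 / 0.88 = 174.0 mg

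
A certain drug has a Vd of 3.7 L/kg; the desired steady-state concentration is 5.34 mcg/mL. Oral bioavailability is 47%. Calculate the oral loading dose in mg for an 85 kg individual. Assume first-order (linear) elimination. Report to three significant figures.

3570 mg

Vd = 3.7 L/kg × 85 kg = 314.5 L
LD = Vd × C / F = 314.5 × 5.340 / 0.47 = 3573 mg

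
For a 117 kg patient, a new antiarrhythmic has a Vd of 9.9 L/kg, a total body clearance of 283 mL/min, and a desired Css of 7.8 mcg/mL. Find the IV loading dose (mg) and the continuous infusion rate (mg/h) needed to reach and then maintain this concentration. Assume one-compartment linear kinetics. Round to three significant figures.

Vd = 9.9 L/kg × 117 kg = 1158 L
LD = Vd · C_target = 1158 × 7.8 = 9032 mg
CL = 283 mL/min × 60/1000 = 16.98 L/h
Maintenance: replace elimination → rate = CL × Css = 16.98 × 7.8 = 132.4 mg/h

(a) 9030 mg; (b) 132 mg/h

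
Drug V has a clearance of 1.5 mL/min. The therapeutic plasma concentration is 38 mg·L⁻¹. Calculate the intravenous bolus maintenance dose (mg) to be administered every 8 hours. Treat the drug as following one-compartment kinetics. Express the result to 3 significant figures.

27.4 mg

CL = 1.5 mL/min × 60/1000 = 0.09000 L/h
D = CL × Css × τ = 0.09000 × 38 × 8 = 27.36 mg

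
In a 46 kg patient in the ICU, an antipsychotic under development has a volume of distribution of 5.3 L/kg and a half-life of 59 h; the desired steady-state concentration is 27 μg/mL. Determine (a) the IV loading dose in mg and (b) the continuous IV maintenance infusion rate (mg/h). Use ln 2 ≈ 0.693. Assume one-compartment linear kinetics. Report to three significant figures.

(a) 6580 mg; (b) 77.3 mg/h

Total Vd = 5.3 × 46 = 243.8 L
LD = Vd × C = 243.8 × 27 = 6583 mg
CL = 0.693 × Vd / t½ = 0.693 × 243.8 / 59 = 2.864 L/h
Infusion rate = CL × Css = 2.864 × 27 = 77.33 mg/h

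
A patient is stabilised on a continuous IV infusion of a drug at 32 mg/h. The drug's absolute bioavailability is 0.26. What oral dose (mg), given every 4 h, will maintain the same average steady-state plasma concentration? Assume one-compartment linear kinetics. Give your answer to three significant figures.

492 mg

To maintain the same Css, the systemic dosing rate must be unchanged: F·D/τ = infusion rate.
D = rate × τ / F = 32 × 4 / 0.26 = 492.3 mg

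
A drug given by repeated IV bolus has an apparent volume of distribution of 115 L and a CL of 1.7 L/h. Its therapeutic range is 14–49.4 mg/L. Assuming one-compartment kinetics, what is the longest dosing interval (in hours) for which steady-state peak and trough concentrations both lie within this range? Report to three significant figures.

85.3 h

k = CL / Vd = 1.700 / 115.0 = 0.01478 h⁻¹
Between IV bolus doses, concentration decays as C = C₀·e^(−kτ), so C_peak/C_trough = e^(kτ).
τ_max = ln(C_peak/C_trough) / k = ln(49.4/14) / 0.01478 = 1.261 / 0.01478 = 85.32 h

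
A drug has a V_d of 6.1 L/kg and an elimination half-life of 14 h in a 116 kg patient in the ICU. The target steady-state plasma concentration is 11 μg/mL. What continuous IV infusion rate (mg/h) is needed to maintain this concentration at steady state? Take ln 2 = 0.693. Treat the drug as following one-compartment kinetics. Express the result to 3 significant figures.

Total Vd = 6.1 × 116 = 707.6 L
CL = ln 2 · Vd / t½ = 0.693 × 707.6 / 14 = 35.03 L/h
Infusion rate = CL × Css = 35.03 × 11 = 385.3 mg/h

385 mg/h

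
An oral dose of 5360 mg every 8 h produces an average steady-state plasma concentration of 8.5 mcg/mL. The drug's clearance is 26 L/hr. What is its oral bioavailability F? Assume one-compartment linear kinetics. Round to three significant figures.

0.330

F·D/τ = CL·Css at steady state → F = CL·Css·τ / D.
F = 26 × 8.5 × 8 / 5360 = 0.330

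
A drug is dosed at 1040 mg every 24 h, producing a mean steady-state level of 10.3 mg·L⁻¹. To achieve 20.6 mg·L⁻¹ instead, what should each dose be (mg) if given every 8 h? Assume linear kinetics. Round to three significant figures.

693 mg

With linear kinetics, Css is proportional to dose rate (D/τ) at fixed clearance.
D₂ = D₁ × (Css,target / Css,current) × (τ₂/τ₁) = 1040 × (20.6/10.3) × (8/24) = 693.3 mg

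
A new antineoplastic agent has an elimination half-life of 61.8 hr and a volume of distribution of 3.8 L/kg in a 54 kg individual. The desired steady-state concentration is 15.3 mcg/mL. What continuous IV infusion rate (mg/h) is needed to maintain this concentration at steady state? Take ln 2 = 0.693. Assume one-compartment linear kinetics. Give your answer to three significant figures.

35.2 mg/h

Vd = 3.8 L/kg × 54 kg = 205.2 L
k = 0.693/61.8 = 0.01121 h⁻¹, so CL = k·Vd = 0.01121 × 205.2 = 2.300 L/h
Infusion rate = CL × Css = 2.300 × 15.3 = 35.19 mg/h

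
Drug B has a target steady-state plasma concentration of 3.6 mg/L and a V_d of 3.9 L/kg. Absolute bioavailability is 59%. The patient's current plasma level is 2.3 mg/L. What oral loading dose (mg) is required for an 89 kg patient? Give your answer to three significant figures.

Vd = 3.9 L/kg × 89 kg = 347.1 L
The loading dose fills Vd to the target concentration.
Concentration deficit ΔC = 3.6 − 2.3 = 1.300 mg/L
LD = Vd × ΔC / F = 347.1 × 1.300 / 0.59 = 764.8 mg

765 mg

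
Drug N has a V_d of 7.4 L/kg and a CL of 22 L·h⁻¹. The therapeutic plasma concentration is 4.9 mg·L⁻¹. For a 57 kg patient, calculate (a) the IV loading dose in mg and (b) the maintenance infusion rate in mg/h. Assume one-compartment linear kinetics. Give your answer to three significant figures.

Vd = 7.4 L/kg × 57 kg = 421.8 L
LD = Vd · C_target = 421.8 × 4.9 = 2067 mg
Maintenance infusion rate = CL × Css = 22.00 × 4.9 = 107.8 mg/h

(a) 2070 mg; (b) 108 mg/h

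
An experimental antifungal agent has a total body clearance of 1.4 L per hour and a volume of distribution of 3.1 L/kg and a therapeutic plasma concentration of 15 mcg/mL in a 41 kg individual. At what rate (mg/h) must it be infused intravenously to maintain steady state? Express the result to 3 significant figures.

21.0 mg/h

R₀ = 1.400 × 15 = 21.00 mg/h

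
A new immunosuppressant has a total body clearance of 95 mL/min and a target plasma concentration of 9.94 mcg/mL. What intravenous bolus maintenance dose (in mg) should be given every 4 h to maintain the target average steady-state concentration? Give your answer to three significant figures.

CL = 95 mL/min = 95 × 0.06 = 5.700 L/h
D = CL × Css × τ = 5.700 × 9.94 × 4 = 226.6 mg

227 mg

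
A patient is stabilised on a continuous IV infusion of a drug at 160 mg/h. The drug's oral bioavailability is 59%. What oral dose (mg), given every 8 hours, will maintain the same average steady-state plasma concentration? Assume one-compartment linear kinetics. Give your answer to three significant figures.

2170 mg

To maintain the same Css, the systemic dosing rate must be unchanged: F·D/τ = infusion rate.
D = rate × τ / F = 160 × 8 / 0.59 = 2169 mg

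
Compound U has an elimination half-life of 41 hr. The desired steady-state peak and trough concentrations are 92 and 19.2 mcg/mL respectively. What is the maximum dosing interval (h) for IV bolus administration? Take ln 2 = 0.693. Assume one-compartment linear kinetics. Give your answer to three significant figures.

k = 0.693 / t½ = 0.693 / 41 = 0.01690 h⁻¹
Between IV bolus doses, concentration decays as C = C₀·e^(−kτ), so C_peak/C_trough = e^(kτ).
τ_max = ln(C_peak/C_trough) / k = ln(92/19.2) / 0.01690 = 1.567 / 0.01690 = 92.72 h

92.7 h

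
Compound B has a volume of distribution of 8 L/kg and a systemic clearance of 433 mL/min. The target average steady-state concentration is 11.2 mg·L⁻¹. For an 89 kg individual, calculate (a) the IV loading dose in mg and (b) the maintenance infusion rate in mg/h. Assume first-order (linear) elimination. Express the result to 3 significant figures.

Vd(total) = 89 kg × 8 L/kg = 712.0 L
Loading dose = Vd × C = 712.0 × 11.2 = 7974 mg
CL = 433 mL/min × 60/1000 = 25.98 L/h
Maintenance: replace elimination → rate = CL × Css = 25.98 × 11.2 = 291.0 mg/h

(a) 7970 mg; (b) 291 mg/h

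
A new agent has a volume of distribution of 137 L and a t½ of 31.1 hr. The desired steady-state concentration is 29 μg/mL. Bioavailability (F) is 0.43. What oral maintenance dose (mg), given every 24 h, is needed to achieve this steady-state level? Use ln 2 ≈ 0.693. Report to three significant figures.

k = 0.693/31.1 = 0.02228 h⁻¹, so CL = k·Vd = 0.02228 × 137.0 = 3.052 L/h
D = CL × Css × τ / F = 3.052 × 29 × 24 / 0.43 = 4940 mg

4940 mg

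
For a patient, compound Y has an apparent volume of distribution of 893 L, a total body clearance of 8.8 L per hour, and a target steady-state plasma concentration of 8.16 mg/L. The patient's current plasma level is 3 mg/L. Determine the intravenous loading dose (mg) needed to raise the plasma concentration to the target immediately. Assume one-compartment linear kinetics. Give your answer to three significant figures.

4610 mg

Concentration deficit ΔC = 8.16 − 3 = 5.160 mg/L
LD = Vd × ΔC = 893.0 × 5.160 = 4608 mg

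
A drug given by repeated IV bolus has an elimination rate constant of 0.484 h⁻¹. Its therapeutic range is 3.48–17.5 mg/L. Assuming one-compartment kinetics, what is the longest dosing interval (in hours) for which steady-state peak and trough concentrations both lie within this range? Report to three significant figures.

3.34 h

Between IV bolus doses, concentration decays as C = C₀·e^(−kτ), so C_peak/C_trough = e^(kτ).
τ_max = ln(C_peak/C_trough) / k = ln(17.5/3.48) / 0.4840 = 1.615 / 0.4840 = 3.337 h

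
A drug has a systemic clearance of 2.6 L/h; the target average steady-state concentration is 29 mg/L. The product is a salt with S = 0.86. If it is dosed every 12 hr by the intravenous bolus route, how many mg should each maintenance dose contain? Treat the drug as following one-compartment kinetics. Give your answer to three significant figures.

At steady state, dose per interval replaces the amount cleared in that interval: S·D/τ = CL·Css.
D = CL × Css × τ / S = 2.600 × 29 × 12 / 0.86 = 1052 mg

1050 mg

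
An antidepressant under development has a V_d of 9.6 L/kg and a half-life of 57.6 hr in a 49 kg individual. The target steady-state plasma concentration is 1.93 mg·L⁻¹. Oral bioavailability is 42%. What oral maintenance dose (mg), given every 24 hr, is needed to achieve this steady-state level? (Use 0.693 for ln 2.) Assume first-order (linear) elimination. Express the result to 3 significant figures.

624 mg

Vd = 9.6 L/kg × 49 kg = 470.4 L
k = 0.693/57.6 = 0.01203 h⁻¹, so CL = k·Vd = 0.01203 × 470.4 = 5.659 L/h
D = CL × Css × τ / F = 5.659 × 1.93 × 24 / 0.42 = 624.1 mg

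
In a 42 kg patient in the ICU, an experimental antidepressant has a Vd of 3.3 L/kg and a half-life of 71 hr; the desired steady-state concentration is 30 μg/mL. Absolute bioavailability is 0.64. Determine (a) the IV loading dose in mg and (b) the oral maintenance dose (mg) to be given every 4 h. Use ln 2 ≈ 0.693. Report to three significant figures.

Total Vd = 3.3 × 42 = 138.6 L
LD = Vd × C = 138.6 × 30 = 4158 mg
CL = 0.693 × Vd / t½ = 0.693 × 138.6 / 71 = 1.353 L/h
D = CL × Css × τ / F = 1.353 × 30 × 4 / 0.64 = 253.7 mg

(a) 4160 mg; (b) 254 mg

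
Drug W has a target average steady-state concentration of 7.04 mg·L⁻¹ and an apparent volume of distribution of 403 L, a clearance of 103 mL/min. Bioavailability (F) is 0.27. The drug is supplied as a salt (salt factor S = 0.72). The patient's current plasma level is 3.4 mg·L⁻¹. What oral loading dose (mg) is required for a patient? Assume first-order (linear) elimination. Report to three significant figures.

Concentration deficit ΔC = 7.04 − 3.4 = 3.640 mg/L
LD = Vd × ΔC / F / S = 403.0 × 3.640 / 0.27 / 0.72 = 7546 mg

7550 mg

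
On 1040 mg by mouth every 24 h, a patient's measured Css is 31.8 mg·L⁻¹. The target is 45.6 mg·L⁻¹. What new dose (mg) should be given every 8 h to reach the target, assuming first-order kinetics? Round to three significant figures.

497 mg

With linear kinetics, Css is proportional to dose rate (D/τ) at fixed clearance.
D₂ = D₁ × (Css,target / Css,current) × (τ₂/τ₁) = 1040 × (45.6/31.8) × (8/24) = 497.1 mg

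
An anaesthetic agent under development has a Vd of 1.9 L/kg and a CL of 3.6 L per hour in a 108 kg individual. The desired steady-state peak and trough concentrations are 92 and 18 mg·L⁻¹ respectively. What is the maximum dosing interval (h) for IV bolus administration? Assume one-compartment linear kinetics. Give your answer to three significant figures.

93.0 h

Vd = 1.9 L/kg × 108 kg = 205.2 L
k = CL / Vd = 3.600 / 205.2 = 0.01754 h⁻¹
Between IV bolus doses, concentration decays as C = C₀·e^(−kτ), so C_peak/C_trough = e^(kτ).
τ_max = ln(C_peak/C_trough) / k = ln(92/18) / 0.01754 = 1.631 / 0.01754 = 92.99 h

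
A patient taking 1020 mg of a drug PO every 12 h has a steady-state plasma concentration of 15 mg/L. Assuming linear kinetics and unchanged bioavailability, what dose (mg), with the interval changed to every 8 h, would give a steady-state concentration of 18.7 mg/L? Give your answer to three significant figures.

848 mg

For first-order elimination, Css ∝ F·D/(CL·τ); F and CL are unchanged, so Css ∝ D/τ.
D₂ = D₁ × (Css,target / Css,current) × (τ₂/τ₁) = 1020 × (18.7/15) × (8/12) = 847.7 mg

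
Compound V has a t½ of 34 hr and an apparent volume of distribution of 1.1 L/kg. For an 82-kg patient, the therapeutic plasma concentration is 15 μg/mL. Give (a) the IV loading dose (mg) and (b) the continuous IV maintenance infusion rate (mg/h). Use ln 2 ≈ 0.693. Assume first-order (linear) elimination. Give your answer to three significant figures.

(a) 1350 mg; (b) 27.6 mg/h

Vd(total) = 82 kg × 1.1 L/kg = 90.20 L
LD = Vd × C = 90.20 × 15 = 1353 mg
CL = 0.693 × Vd / t½ = 0.693 × 90.20 / 34 = 1.838 L/h
Infusion rate = CL × Css = 1.838 × 15 = 27.57 mg/h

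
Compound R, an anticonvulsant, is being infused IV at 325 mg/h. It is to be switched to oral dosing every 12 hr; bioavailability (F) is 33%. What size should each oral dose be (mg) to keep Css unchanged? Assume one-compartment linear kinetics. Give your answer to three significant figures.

To maintain the same Css, the systemic dosing rate must be unchanged: F·D/τ = infusion rate.
D = rate × τ / F = 325 × 12 / 0.33 = 11820 mg

11800 mg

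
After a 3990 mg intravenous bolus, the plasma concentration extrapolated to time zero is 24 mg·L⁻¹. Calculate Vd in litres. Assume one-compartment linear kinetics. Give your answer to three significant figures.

Immediately after an IV bolus, C₀ = Dose / Vd, so Vd = Dose / C₀.
Vd = 3990 / 24 = 166.3 L

166 L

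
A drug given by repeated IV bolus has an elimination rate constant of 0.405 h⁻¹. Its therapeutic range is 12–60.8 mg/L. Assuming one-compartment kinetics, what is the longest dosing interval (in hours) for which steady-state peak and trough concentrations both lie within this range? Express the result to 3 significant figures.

Between IV bolus doses, concentration decays as C = C₀·e^(−kτ), so C_peak/C_trough = e^(kτ).
τ_max = ln(C_peak/C_trough) / k = ln(60.8/12) / 0.4050 = 1.623 / 0.4050 = 4.007 h

4.01 h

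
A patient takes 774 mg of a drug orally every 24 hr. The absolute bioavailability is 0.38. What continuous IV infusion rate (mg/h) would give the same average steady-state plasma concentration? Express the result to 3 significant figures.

12.3 mg/h

Equivalent systemic input: infusion rate = F·D/τ.
Rate = 0.38 × 774 / 24 = 12.26 mg/h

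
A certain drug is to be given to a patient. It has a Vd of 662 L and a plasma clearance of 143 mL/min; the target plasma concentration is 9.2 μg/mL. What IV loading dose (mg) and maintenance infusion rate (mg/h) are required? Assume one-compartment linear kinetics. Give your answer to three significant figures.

Loading: fill Vd to C_target → 662.0 L × 9.2 mg/L = 6090 mg
CL = 143 mL/min × 60/1000 = 8.580 L/h
Infusion rate = 8.580 L/h × 9.2 mg/L = 78.94 mg/h

(a) 6090 mg; (b) 78.9 mg/h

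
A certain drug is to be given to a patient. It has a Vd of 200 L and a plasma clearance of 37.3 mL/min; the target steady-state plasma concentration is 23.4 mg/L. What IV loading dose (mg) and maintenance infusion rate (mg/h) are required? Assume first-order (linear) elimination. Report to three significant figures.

(a) 4680 mg; (b) 52.4 mg/h

LD = Vd · C_target = 200.0 × 23.4 = 4680 mg
CL = 37.3 mL/min × 60/1000 = 2.238 L/h
Maintenance: replace elimination → rate = CL × Css = 2.238 × 23.4 = 52.37 mg/h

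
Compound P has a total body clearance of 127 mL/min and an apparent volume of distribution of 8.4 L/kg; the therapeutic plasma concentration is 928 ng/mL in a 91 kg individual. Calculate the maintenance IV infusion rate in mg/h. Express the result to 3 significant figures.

CL = 127 mL/min = 127 × 0.06 = 7.620 L/h
C = 928 ng/mL = 0.9280 mg/L
R₀ = 7.620 × 0.928 = 7.071 mg/h

7.07 mg/h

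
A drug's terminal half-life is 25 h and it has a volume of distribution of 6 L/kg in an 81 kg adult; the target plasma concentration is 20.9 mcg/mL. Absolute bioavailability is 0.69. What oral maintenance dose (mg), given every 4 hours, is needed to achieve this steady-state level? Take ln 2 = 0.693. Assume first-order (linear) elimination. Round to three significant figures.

1630 mg

Vd = 6 L/kg × 81 kg = 486.0 L
k = 0.693/25 = 0.02772 h⁻¹, so CL = k·Vd = 0.02772 × 486.0 = 13.47 L/h
D = CL × Css × τ / F = 13.47 × 20.9 × 4 / 0.69 = 1632 mg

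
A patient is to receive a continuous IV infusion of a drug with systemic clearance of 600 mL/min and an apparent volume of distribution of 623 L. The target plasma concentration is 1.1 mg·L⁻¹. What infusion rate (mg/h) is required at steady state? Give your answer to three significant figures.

39.6 mg/h

CL = 600 mL/min × 60/1000 = 36.00 L/h
Vd does not affect the maintenance rate; only clearance governs steady-state input.
R₀ = 36.00 × 1.1 = 39.60 mg/h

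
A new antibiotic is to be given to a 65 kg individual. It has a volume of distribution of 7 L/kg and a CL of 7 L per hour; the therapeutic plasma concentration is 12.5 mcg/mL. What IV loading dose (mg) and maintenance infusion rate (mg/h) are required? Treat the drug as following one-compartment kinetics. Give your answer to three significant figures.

(a) 5690 mg; (b) 87.5 mg/h

Total Vd = 7 × 65 = 455.0 L
LD = Vd · C_target = 455.0 × 12.5 = 5688 mg
Infusion rate = 7.000 L/h × 12.5 mg/L = 87.50 mg/h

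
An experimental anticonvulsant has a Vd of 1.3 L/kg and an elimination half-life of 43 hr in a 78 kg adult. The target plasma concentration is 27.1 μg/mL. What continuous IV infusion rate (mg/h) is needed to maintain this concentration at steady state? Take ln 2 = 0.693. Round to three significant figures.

Total Vd = 1.3 × 78 = 101.4 L
CL = ln 2 · Vd / t½ = 0.693 × 101.4 / 43 = 1.634 L/h
Infusion rate = CL × Css = 1.634 × 27.1 = 44.28 mg/h

44.3 mg/h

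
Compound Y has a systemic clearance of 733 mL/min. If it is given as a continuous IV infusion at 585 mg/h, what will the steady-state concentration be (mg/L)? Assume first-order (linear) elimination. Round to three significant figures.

CL = 733 mL/min × 60/1000 = 43.98 L/h
Css = rate / CL = 585 / 43.98 = 13.30 mg/L

13.3 mg/L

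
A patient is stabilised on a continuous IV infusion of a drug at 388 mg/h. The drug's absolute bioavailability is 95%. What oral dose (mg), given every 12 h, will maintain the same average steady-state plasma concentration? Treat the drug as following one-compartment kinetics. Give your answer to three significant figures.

4900 mg

To maintain the same Css, the systemic dosing rate must be unchanged: F·D/τ = infusion rate.
D = rate × τ / F = 388 × 12 / 0.95 = 4901 mg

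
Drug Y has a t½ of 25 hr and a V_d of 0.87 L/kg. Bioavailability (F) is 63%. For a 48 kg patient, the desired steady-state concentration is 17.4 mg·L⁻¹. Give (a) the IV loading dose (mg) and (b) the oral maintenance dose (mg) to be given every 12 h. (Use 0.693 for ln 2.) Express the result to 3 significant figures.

Vd = 0.87 L/kg × 48 kg = 41.76 L
LD = Vd × C = 41.76 × 17.4 = 726.6 mg
CL = 0.693 × Vd / t½ = 0.693 × 41.76 / 25 = 1.158 L/h
D = CL × Css × τ / F = 1.158 × 17.4 × 12 / 0.63 = 383.8 mg

(a) 727 mg; (b) 384 mg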